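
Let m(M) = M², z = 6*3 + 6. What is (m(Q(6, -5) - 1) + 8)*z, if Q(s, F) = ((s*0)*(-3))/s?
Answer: 216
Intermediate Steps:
z = 24 (z = 18 + 6 = 24)
Q(s, F) = 0 (Q(s, F) = (0*(-3))/s = 0/s = 0)
(m(Q(6, -5) - 1) + 8)*z = ((0 - 1)² + 8)*24 = ((-1)² + 8)*24 = (1 + 8)*24 = 9*24 = 216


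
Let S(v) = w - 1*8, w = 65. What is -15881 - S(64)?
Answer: -15938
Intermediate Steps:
S(v) = 57 (S(v) = 65 - 1*8 = 65 - 8 = 57)
-15881 - S(64) = -15881 - 1*57 = -15881 - 57 = -15938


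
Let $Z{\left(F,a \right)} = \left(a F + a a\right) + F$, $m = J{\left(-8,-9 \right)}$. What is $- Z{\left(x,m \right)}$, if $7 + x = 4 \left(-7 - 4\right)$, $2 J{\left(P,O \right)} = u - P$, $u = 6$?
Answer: $359$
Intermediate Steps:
$J{\left(P,O \right)} = 3 - \frac{P}{2}$ ($J{\left(P,O \right)} = \frac{6 - P}{2} = 3 - \frac{P}{2}$)
$m = 7$ ($m = 3 - -4 = 3 + 4 = 7$)
$x = -51$ ($x = -7 + 4 \left(-7 - 4\right) = -7 + 4 \left(-11\right) = -7 - 44 = -51$)
$Z{\left(F,a \right)} = F + a^{2} + F a$ ($Z{\left(F,a \right)} = \left(F a + a^{2}\right) + F = \left(a^{2} + F a\right) + F = F + a^{2} + F a$)
$- Z{\left(x,m \right)} = - (-51 + 7^{2} - 357) = - (-51 + 49 - 357) = \left(-1\right) \left(-359\right) = 359$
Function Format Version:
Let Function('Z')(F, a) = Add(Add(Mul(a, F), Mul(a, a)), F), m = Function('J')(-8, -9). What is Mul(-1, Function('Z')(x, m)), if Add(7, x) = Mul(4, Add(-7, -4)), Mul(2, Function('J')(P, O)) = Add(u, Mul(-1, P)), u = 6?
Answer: 359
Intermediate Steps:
Function('J')(P, O) = Add(3, Mul(Rational(-1, 2), P)) (Function('J')(P, O) = Mul(Rational(1, 2), Add(6, Mul(-1, P))) = Add(3, Mul(Rational(-1, 2), P)))
m = 7 (m = Add(3, Mul(Rational(-1, 2), -8)) = Add(3, 4) = 7)
x = -51 (x = Add(-7, Mul(4, Add(-7, -4))) = Add(-7, Mul(4, -11)) = Add(-7, -44) = -51)
Function('Z')(F, a) = Add(F, Pow(a, 2), Mul(F, a)) (Function('Z')(F, a) = Add(Add(Mul(F, a), Pow(a, 2)), F) = Add(Add(Pow(a, 2), Mul(F, a)), F) = Add(F, Pow(a, 2), Mul(F, a)))
Mul(-1, Function('Z')(x, m)) = Mul(-1, Add(-51, Pow(7, 2), Mul(-51, 7))) = Mul(-1, Add(-51, 49, -357)) = Mul(-1, -359) = 359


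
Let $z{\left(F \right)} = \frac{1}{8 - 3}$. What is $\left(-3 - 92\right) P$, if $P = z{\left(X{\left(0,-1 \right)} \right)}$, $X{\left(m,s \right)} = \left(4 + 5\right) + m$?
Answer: $-19$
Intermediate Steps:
$X{\left(m,s \right)} = 9 + m$
$z{\left(F \right)} = \frac{1}{5}$
$P = \frac{1}{5} \approx 0.2$
$\left(-3 - 92\right) P = \left(-3 - 92\right) \frac{1}{5} = \left(-95\right) \frac{1}{5} = -19$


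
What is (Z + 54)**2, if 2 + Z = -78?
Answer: 676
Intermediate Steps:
Z = -80 (Z = -2 - 78 = -80)
(Z + 54)**2 = (-80 + 54)**2 = (-26)**2 = 676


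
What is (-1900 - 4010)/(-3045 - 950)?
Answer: 1182/799 ≈ 1.4793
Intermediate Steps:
(-1900 - 4010)/(-3045 - 950) = -5910/(-3995) = -5910*(-1/3995) = 1182/799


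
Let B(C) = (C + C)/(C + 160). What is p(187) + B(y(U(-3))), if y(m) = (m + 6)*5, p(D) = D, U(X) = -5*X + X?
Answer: 4693/25 ≈ 187.72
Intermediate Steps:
U(X) = -4*X
y(m) = 30 + 5*m (y(m) = (6 + m)*5 = 30 + 5*m)
B(C) = 2*C/(160 + C) (B(C) = (2*C)/(160 + C) = 2*C/(160 + C))
p(187) + B(y(U(-3))) = 187 + 2*(30 + 5*(-4*(-3)))/(160 + (30 + 5*(-4*(-3)))) = 187 + 2*(30 + 5*12)/(160 + (30 + 5*12)) = 187 + 2*(30 + 60)/(160 + (30 + 60)) = 187 + 2*90/(160 + 90) = 187 + 2*90/250 = 187 + 2*90*(1/250) = 187 + 18/25 = 4693/25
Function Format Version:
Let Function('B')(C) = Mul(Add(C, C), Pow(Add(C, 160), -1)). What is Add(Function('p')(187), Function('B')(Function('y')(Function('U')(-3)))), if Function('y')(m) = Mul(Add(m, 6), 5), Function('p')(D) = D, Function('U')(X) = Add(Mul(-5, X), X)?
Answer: Rational(4693, 25) ≈ 187.72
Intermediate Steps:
Function('U')(X) = Mul(-4, X)
Function('y')(m) = Add(30, Mul(5, m)) (Function('y')(m) = Mul(Add(6, m), 5) = Add(30, Mul(5, m)))
Function('B')(C) = Mul(2, C, Pow(Add(160, C), -1)) (Function('B')(C) = Mul(Mul(2, C), Pow(Add(160, C), -1)) = Mul(2, C, Pow(Add(160, C), -1)))
Add(Function('p')(187), Function('B')(Function('y')(Function('U')(-3)))) = Add(187, Mul(2, Add(30, Mul(5, Mul(-4, -3))), Pow(Add(160, Add(30, Mul(5, Mul(-4, -3)))), -1))) = Add(187, Mul(2, Add(30, Mul(5, 12)), Pow(Add(160, Add(30, Mul(5, 12))), -1))) = Add(187, Mul(2, Add(30, 60), Pow(Add(160, Add(30, 60)), -1))) = Add(187, Mul(2, 90, Pow(Add(160, 90), -1))) = Add(187, Mul(2, 90, Pow(250, -1))) = Add(187, Mul(2, 90, Rational(1, 250))) = Add(187, Rational(18, 25)) = Rational(4693, 25)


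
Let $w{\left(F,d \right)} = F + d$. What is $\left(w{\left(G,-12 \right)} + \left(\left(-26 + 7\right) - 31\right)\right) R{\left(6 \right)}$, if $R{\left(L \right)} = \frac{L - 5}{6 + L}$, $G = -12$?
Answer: $- \frac{37}{6} \approx -6.1667$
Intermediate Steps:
$R{\left(L \right)} = \frac{-5 + L}{6 + L}$
$\left(w{\left(G,-12 \right)} + \left(\left(-26 + 7\right) - 31\right)\right) R{\left(6 \right)} = \left(\left(-12 - 12\right) + \left(\left(-26 + 7\right) - 31\right)\right) \frac{-5 + 6}{6 + 6} = \left(-24 - 50\right) \frac{1}{12} \cdot 1 = \left(-74\right) \frac{1}{12} = - \frac{37}{6}$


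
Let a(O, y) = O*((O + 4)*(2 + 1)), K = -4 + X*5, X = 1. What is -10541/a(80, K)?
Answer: -10541/20160 ≈ -0.52287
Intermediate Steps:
K = 1 (K = -4 + 1*5 = -4 + 5 = 1)
a(O, y) = O*(12 + 3*O) (a(O, y) = O*((4 + O)*3) = O*(12 + 3*O))
-10541/a(80, K) = -10541*1/(240*(4 + 80)) = -10541/(3*80*84) = -10541/20160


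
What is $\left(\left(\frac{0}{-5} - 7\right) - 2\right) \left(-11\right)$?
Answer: $99$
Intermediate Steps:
$\left(\left(\frac{0}{-5} - 7\right) - 2\right) \left(-11\right) = \left(\left(0 \left(- \frac{1}{5}\right) - 7\right) - 2\right) \left(-11\right) = \left(\left(0 - 7\right) - 2\right) \left(-11\right) = \left(-7 - 2\right) \left(-11\right) = \left(-9\right) \left(-11\right) = 99$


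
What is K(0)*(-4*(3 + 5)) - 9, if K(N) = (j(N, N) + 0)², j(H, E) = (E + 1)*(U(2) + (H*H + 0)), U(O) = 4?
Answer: -521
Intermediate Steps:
j(H, E) = (1 + E)*(4 + H²) (j(H, E) = (E + 1)*(4 + (H*H + 0)) = (1 + E)*(4 + (H² + 0)) = (1 + E)*(4 + H²))
K(N) = (4 + N² + N³ + 4*N)² (K(N) = ((4 + N² + 4*N + N*N²) + 0)² = ((4 + N² + 4*N + N³) + 0)² = ((4 + N² + N³ + 4*N) + 0)² = (4 + N² + N³ + 4*N)²)
K(0)*(-4*(3 + 5)) - 9 = (4 + 0² + 0³ + 4*0)²*(-4*(3 + 5)) - 9 = (4 + 0 + 0 + 0)²*(-4*8) - 9 = 4²*(-32) - 9 = 16*(-32) - 9 = -512 - 9 = -521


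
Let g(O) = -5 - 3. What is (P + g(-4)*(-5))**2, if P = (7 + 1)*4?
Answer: 5184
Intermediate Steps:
g(O) = -8
P = 32 (P = 8*4 = 32)
(P + g(-4)*(-5))**2 = (32 - 8*(-5))**2 = (32 + 40)**2 = 72**2 = 5184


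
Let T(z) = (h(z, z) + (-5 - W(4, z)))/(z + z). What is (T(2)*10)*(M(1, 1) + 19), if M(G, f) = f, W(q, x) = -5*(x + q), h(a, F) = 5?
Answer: 1500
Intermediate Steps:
W(q, x) = -5*q - 5*x (W(q, x) = -5*(q + x) = -5*q - 5*x)
T(z) = (20 + 5*z)/(2*z) (T(z) = (5 + (-5 - (-5*4 - 5*z)))/(z + z) = (5 + (-5 - (-20 - 5*z)))/((2*z)) = (5 + (-5 + (20 + 5*z)))*(1/(2*z)) = (5 + (15 + 5*z))*(1/(2*z)) = (20 + 5*z)*(1/(2*z)) = (20 + 5*z)/(2*z))
(T(2)*10)*(M(1, 1) + 19) = ((5/2 + 10/2)*10)*(1 + 19) = ((5/2 + 10*(½))*10)*20 = ((5/2 + 5)*10)*20 = ((15/2)*10)*20 = 75*20 = 1500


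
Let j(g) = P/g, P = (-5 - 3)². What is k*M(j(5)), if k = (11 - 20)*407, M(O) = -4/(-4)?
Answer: -3663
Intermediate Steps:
P = 64 (P = (-8)² = 64)
j(g) = 64/g
M(O) = 1 (M(O) = -4*(-¼) = 1)
k = -3663 (k = -9*407 = -3663)
k*M(j(5)) = -3663*1 = -3663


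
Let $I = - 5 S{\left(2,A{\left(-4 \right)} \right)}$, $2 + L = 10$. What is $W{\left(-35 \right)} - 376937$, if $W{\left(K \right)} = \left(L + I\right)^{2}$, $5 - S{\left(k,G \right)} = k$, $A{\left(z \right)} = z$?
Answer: $-376888$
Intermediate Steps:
$L = 8$ ($L = -2 + 10 = 8$)
$S{\left(k,G \right)} = 5 - k$
$I = -15$ ($I = - 5 \left(5 - 2\right) = \left(-5\right) 3 = -15$)
$W{\left(K \right)} = 49$ ($W{\left(K \right)} = \left(8 - 15\right)^{2} = \left(-7\right)^{2} = 49$)
$W{\left(-35 \right)} - 376937 = 49 - 376937 = -376888$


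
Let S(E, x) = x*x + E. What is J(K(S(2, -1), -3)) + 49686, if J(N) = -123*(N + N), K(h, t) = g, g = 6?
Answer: 48210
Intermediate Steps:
S(E, x) = E + x**2 (S(E, x) = x**2 + E = E + x**2)
K(h, t) = 6
J(N) = -246*N
J(K(S(2, -1), -3)) + 49686 = -246*6 + 49686 = -1476 + 49686 = 48210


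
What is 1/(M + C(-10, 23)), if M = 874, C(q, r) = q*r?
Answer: 1/644 ≈ 0.0015528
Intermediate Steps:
1/(M + C(-10, 23)) = 1/(874 - 10*23) = 1/(874 - 230) = 1/644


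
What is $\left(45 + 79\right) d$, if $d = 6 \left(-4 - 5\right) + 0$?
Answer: $-6696$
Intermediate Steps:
$d = -54$ ($d = 6 \left(-4 - 5\right) + 0 = 6 \left(-9\right) + 0 = -54 + 0 = -54$)
$\left(45 + 79\right) d = \left(45 + 79\right) \left(-54\right) = 124 \left(-54\right) = -6696$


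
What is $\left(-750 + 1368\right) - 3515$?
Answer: $-2897$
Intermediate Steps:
$\left(-750 + 1368\right) - 3515 = 618 - 3515 = -2897$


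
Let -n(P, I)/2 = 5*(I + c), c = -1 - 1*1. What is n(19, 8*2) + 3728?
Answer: 3588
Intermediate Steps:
c = -2 (c = -1 - 1 = -2)
n(P, I) = 20 - 10*I (n(P, I) = -10*(I - 2) = -10*(-2 + I) = -2*(-10 + 5*I) = 20 - 10*I)
n(19, 8*2) + 3728 = (20 - 80*2) + 3728 = (20 - 10*16) + 3728 = (20 - 160) + 3728 = -140 + 3728 = 3588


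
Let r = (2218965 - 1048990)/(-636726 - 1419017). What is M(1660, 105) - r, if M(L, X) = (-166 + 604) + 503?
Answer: 1935624138/2055743 ≈ 941.57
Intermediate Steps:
r = -1169975/2055743 (r = 1169975/(-2055743) = 1169975*(-1/2055743) = -1169975/2055743 ≈ -0.56913)
M(L, X) = 941 (M(L, X) = 438 + 503 = 941)
M(1660, 105) - r = 941 - 1*(-1169975/2055743) = 941 + 1169975/2055743 = 1935624138/2055743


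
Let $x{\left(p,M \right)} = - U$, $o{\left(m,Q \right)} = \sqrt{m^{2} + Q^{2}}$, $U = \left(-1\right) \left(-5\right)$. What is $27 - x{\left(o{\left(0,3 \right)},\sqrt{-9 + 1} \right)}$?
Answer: $32$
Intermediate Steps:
$U = 5$
$o{\left(m,Q \right)} = \sqrt{Q^{2} + m^{2}}$
$x{\left(p,M \right)} = -5$ ($x{\left(p,M \right)} = \left(-1\right) 5 = -5$)
$27 - x{\left(o{\left(0,3 \right)},\sqrt{-9 + 1} \right)} = 27 - -5 = 27 + 5 = 32$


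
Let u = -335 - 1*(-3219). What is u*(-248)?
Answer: -715232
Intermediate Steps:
u = 2884 (u = -335 + 3219 = 2884)
u*(-248) = 2884*(-248) = -715232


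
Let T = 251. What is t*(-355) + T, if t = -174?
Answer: 62021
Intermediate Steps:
t*(-355) + T = -174*(-355) + 251 = 61770 + 251 = 62021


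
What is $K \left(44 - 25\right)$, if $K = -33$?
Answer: $-627$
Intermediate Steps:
$K \left(44 - 25\right) = - 33 \left(44 - 25\right) = \left(-33\right) 19 = -627$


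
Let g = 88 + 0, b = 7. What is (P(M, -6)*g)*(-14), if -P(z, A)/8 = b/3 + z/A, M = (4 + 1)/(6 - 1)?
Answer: 64064/3 ≈ 21355.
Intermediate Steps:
M = 1 (M = 5/5 = 5*(1/5) = 1)
g = 88
P(z, A) = -56/3 - 8*z/A (P(z, A) = -8*(7/3 + z/A) = -56/3 - 8*z/A)
(P(M, -6)*g)*(-14) = ((-56/3 - 8*1/(-6))*88)*(-14) = ((-56/3 - 8*1*(-1/6))*88)*(-14) = ((-56/3 + 4/3)*88)*(-14) = -52/3*88*(-14) = -4576/3*(-14) = 64064/3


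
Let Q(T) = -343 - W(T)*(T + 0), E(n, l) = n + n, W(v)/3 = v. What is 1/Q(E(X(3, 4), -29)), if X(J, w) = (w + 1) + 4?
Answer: -1/1315 ≈ -0.00076046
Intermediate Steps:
W(v) = 3*v
X(J, w) = 5 + w (X(J, w) = (1 + w) + 4 = 5 + w)
E(n, l) = 2*n
Q(T) = -343 - 3*T**2 (Q(T) = -343 - 3*T*(T + 0) = -343 - 3*T*T = -343 - 3*T**2)
1/Q(E(X(3, 4), -29)) = 1/(-343 - 3*4*(5 + 4)**2) = 1/(-343 - 3*(2*9)**2) = 1/(-343 - 3*18**2) = 1/(-343 - 3*324) = 1/(-343 - 972) = 1/(-1315) = -1/1315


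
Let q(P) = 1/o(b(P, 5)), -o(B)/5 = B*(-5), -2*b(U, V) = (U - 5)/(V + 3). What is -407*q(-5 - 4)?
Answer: -3256/175 ≈ -18.606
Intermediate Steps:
b(U, V) = -(-5 + U)/(2*(3 + V)) (b(U, V) = -(U - 5)/(2*(V + 3)) = -(-5 + U)/(2*(3 + V)))
o(B) = 25*B (o(B) = -5*B*(-5) = -(-25)*B = 25*B)
q(P) = 1/(125/16 - 25*P/16) (q(P) = 1/(25*((5 - P)/(2*(3 + 5)))) = 1/(25*((½)*(5 - P)/8)) = 1/(25*((½)*(⅛)*(5 - P))) = 1/(25*(5/16 - P/16)) = 1/(125/16 - 25*P/16))
-407*q(-5 - 4) = -(-6512)/(-125 + 25*(-5 - 4)) = -(-6512)/(-125 + 25*(-9)) = -(-6512)/(-125 - 225) = -(-6512)/(-350) = -(-6512)*(-1)/350 = -407*8/175 = -3256/175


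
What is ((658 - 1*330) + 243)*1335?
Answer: 762285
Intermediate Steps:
((658 - 1*330) + 243)*1335 = ((658 - 330) + 243)*1335 = (328 + 243)*1335 = 571*1335 = 762285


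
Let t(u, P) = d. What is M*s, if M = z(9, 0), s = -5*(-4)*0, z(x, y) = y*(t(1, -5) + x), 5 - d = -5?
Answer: 0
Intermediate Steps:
d = 10 (d = 5 - 1*(-5) = 5 + 5 = 10)
t(u, P) = 10
z(x, y) = y*(10 + x)
s = 0 (s = 20*0 = 0)
M = 0 (M = 0*(10 + 9) = 0*19 = 0)
M*s = 0*0 = 0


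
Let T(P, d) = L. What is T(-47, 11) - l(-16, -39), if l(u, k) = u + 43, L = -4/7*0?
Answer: -27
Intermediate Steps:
L = 0 (L = -4*⅐*0 = -4/7*0 = 0)
T(P, d) = 0
l(u, k) = 43 + u
T(-47, 11) - l(-16, -39) = 0 - (43 - 16) = 0 - 1*27 = 0 - 27 = -27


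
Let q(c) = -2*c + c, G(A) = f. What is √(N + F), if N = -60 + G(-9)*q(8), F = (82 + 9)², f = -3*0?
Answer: √8221 ≈ 90.670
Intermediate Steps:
f = 0
G(A) = 0
F = 8281 (F = 91² = 8281)
q(c) = -c
N = -60 (N = -60 + 0*(-1*8) = -60 + 0*(-8) = -60 + 0 = -60)
√(N + F) = √(-60 + 8281) = √8221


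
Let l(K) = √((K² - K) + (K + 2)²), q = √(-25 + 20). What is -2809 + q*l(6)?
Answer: -2809 + I*√470 ≈ -2809.0 + 21.679*I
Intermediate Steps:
q = I*√5 (q = √(-5) = I*√5 ≈ 2.2361*I)
l(K) = √(K² + (2 + K)² - K) (l(K) = √((K² - K) + (2 + K)²) = √(K² + (2 + K)² - K))
-2809 + q*l(6) = -2809 + (I*√5)*√(6² + (2 + 6)² - 1*6) = -2809 + (I*√5)*√(36 + 8² - 6) = -2809 + (I*√5)*√(36 + 64 - 6) = -2809 + (I*√5)*√94 = -2809 + I*√470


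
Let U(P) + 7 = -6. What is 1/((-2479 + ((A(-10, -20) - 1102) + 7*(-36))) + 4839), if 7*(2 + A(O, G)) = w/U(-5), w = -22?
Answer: 91/91386 ≈ 0.00099578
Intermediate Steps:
U(P) = -13 (U(P) = -7 - 6 = -13)
A(O, G) = -160/91 (A(O, G) = -2 + (-22/(-13))/7 = -2 + (-22*(-1/13))/7 = -2 + (⅐)*(22/13) = -2 + 22/91 = -160/91)
1/((-2479 + ((A(-10, -20) - 1102) + 7*(-36))) + 4839) = 1/((-2479 + ((-160/91 - 1102) + 7*(-36))) + 4839) = 1/((-2479 + (-100442/91 - 252)) + 4839) = 1/((-2479 - 123374/91) + 4839) = 1/(-348963/91 + 4839) = 1/(91386/91) = 91/91386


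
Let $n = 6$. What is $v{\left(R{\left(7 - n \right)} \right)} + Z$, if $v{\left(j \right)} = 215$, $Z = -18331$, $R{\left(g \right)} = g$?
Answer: $-18116$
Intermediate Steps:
$v{\left(R{\left(7 - n \right)} \right)} + Z = 215 - 18331 = -18116$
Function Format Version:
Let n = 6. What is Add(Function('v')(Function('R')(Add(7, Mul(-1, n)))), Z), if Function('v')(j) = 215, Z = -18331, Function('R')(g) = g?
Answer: -18116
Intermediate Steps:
Add(Function('v')(Function('R')(Add(7, Mul(-1, n)))), Z) = Add(215, -18331) = -18116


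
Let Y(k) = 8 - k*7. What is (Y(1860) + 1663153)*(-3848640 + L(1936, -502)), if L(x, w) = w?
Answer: -6351627029022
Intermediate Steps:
Y(k) = 8 - 7*k
(Y(1860) + 1663153)*(-3848640 + L(1936, -502)) = ((8 - 7*1860) + 1663153)*(-3848640 - 502) = ((8 - 13020) + 1663153)*(-3849142) = (-13012 + 1663153)*(-3849142) = 1650141*(-3849142) = -6351627029022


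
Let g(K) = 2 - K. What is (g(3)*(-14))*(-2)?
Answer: -28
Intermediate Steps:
(g(3)*(-14))*(-2) = ((2 - 1*3)*(-14))*(-2) = ((2 - 3)*(-14))*(-2) = -1*(-14)*(-2) = 14*(-2) = -28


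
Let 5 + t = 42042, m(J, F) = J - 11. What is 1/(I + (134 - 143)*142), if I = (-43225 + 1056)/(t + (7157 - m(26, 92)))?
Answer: -49179/62892931 ≈ -0.00078195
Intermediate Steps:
m(J, F) = -11 + J
t = 42037 (t = -5 + 42042 = 42037)
I = -42169/49179 (I = (-43225 + 1056)/(42037 + (7157 - (-11 + 26))) = -42169/(42037 + (7157 - 1*15)) = -42169/(42037 + (7157 - 15)) = -42169/(42037 + 7142) = -42169/49179 ≈ -0.85746)
1/(I + (134 - 143)*142) = 1/(-42169/49179 + (134 - 143)*142) = 1/(-42169/49179 - 9*142) = 1/(-42169/49179 - 1278) = 1/(-62892931/49179) = -49179/62892931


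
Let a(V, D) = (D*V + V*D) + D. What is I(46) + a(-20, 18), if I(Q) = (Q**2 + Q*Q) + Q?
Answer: 3576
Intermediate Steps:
a(V, D) = D + 2*D*V (a(V, D) = (D*V + D*V) + D = 2*D*V + D = D + 2*D*V)
I(Q) = Q + 2*Q**2 (I(Q) = (Q**2 + Q**2) + Q = 2*Q**2 + Q = Q + 2*Q**2)
I(46) + a(-20, 18) = 46*(1 + 2*46) + 18*(1 + 2*(-20)) = 46*(1 + 92) + 18*(1 - 40) = 46*93 + 18*(-39) = 4278 - 702 = 3576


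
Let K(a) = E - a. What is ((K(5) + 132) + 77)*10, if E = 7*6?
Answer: 2460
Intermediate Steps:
E = 42
K(a) = 42 - a
((K(5) + 132) + 77)*10 = (((42 - 1*5) + 132) + 77)*10 = (((42 - 5) + 132) + 77)*10 = ((37 + 132) + 77)*10 = (169 + 77)*10 = 246*10 = 2460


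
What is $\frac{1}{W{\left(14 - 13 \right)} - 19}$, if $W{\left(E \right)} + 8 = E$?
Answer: $- \frac{1}{26} \approx -0.038462$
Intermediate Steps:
$W{\left(E \right)} = -8 + E$
$\frac{1}{W{\left(14 - 13 \right)} - 19} = \frac{1}{\left(-8 + \left(14 - 13\right)\right) - 19} = \frac{1}{\left(-8 + 1\right) - 19} = \frac{1}{-7 - 19} = \frac{1}{-26} = - \frac{1}{26}$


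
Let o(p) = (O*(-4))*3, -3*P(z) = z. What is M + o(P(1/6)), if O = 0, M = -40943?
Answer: -40943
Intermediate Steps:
P(z) = -z/3
o(p) = 0 (o(p) = (0*(-4))*3 = 0*3 = 0)
M + o(P(1/6)) = -40943 + 0 = -40943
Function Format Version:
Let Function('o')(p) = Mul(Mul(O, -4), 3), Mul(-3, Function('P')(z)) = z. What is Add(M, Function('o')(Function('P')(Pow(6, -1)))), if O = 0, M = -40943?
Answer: -40943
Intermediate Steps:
Function('P')(z) = Mul(Rational(-1, 3), z)
Function('o')(p) = 0 (Function('o')(p) = Mul(Mul(0, -4), 3) = Mul(0, 3) = 0)
Add(M, Function('o')(Function('P')(Pow(6, -1)))) = Add(-40943, 0) = -40943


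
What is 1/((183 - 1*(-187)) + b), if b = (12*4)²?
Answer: 1/2674 ≈ 0.00037397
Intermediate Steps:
b = 2304 (b = 48² = 2304)
1/((183 - 1*(-187)) + b) = 1/((183 - 1*(-187)) + 2304) = 1/((183 + 187) + 2304) = 1/(370 + 2304) = 1/2674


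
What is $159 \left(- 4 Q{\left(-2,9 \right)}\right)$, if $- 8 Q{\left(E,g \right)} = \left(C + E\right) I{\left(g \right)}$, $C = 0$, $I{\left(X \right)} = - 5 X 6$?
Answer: $42930$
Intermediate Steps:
$I{\left(X \right)} = - 30 X$
$Q{\left(E,g \right)} = \frac{15 E g}{4}$ ($Q{\left(E,g \right)} = - \frac{\left(0 + E\right) \left(- 30 g\right)}{8} = - \frac{E \left(- 30 g\right)}{8} = - \frac{\left(-30\right) E g}{8} = \frac{15 E g}{4}$)
$159 \left(- 4 Q{\left(-2,9 \right)}\right) = 159 \left(- 4 \cdot \frac{15}{4} \left(-2\right) 9\right) = 159 \left(\left(-4\right) \left(- \frac{135}{2}\right)\right) = 159 \cdot 270 = 42930$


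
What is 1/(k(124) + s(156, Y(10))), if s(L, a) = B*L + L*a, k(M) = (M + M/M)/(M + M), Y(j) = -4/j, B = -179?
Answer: -1240/34702511 ≈ -3.5732e-5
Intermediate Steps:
k(M) = (1 + M)/(2*M) (k(M) = (M + 1)/((2*M)) = (1 + M)*(1/(2*M)) = (1 + M)/(2*M))
s(L, a) = -179*L + L*a
1/(k(124) + s(156, Y(10))) = 1/((½)*(1 + 124)/124 + 156*(-179 - 4/10)) = 1/((½)*(1/124)*125 + 156*(-179 - 4*⅒)) = 1/(125/248 + 156*(-179 - ⅖)) = 1/(125/248 + 156*(-897/5)) = 1/(125/248 - 139932/5) = 1/(-34702511/1240) = -1240/34702511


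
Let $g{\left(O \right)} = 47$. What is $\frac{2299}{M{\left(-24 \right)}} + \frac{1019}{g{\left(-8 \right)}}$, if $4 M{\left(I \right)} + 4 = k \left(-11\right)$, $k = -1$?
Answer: $\frac{439345}{329} \approx 1335.4$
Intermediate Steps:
$M{\left(I \right)} = \frac{7}{4}$ ($M{\left(I \right)} = -1 + \frac{\left(-1\right) \left(-11\right)}{4} = -1 + \frac{1}{4} \cdot 11 = -1 + \frac{11}{4} = \frac{7}{4}$)
$\frac{2299}{M{\left(-24 \right)}} + \frac{1019}{g{\left(-8 \right)}} = \frac{2299}{\frac{7}{4}} + \frac{1019}{47} = 2299 \cdot \frac{4}{7} + 1019 \cdot \frac{1}{47} = \frac{9196}{7} + \frac{1019}{47} = \frac{439345}{329}$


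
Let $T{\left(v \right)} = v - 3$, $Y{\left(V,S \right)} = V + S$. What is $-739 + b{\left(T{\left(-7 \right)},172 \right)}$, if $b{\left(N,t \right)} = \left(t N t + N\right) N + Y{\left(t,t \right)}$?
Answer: $2958105$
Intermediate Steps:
$Y{\left(V,S \right)} = S + V$
$T{\left(v \right)} = -3 + v$
$b{\left(N,t \right)} = 2 t + N \left(N + N t^{2}\right)$ ($b{\left(N,t \right)} = \left(t N t + N\right) N + \left(t + t\right) = \left(N t t + N\right) N + 2 t = \left(N t^{2} + N\right) N + 2 t = \left(N + N t^{2}\right) N + 2 t = N \left(N + N t^{2}\right) + 2 t = 2 t + N \left(N + N t^{2}\right)$)
$-739 + b{\left(T{\left(-7 \right)},172 \right)} = -739 + \left(\left(-3 - 7\right)^{2} + 2 \cdot 172 + \left(-3 - 7\right)^{2} \cdot 172^{2}\right) = -739 + \left(\left(-10\right)^{2} + 344 + \left(-10\right)^{2} \cdot 29584\right) = -739 + \left(100 + 344 + 100 \cdot 29584\right) = -739 + \left(100 + 344 + 2958400\right) = -739 + 2958844 = 2958105$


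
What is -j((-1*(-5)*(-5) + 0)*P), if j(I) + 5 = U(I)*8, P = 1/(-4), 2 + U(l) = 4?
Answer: -11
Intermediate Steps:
U(l) = 2 (U(l) = -2 + 4 = 2)
P = -¼ ≈ -0.25000
j(I) = 11 (j(I) = -5 + 2*8 = -5 + 16 = 11)
-j((-1*(-5)*(-5) + 0)*P) = -1*11 = -11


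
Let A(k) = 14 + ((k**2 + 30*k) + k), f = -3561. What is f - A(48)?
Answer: -7367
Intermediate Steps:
A(k) = 14 + k**2 + 31*k (A(k) = 14 + (k**2 + 31*k) = 14 + k**2 + 31*k)
f - A(48) = -3561 - (14 + 48**2 + 31*48) = -3561 - (14 + 2304 + 1488) = -3561 - 1*3806 = -3561 - 3806 = -7367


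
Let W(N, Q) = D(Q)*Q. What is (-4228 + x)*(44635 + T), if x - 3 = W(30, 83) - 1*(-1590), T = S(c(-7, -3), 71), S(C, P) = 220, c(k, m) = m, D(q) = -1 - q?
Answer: -430921985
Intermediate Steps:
W(N, Q) = Q*(-1 - Q) (W(N, Q) = (-1 - Q)*Q = Q*(-1 - Q))
T = 220
x = -5379 (x = 3 + (-1*83*(1 + 83) - 1*(-1590)) = 3 + (-1*83*84 + 1590) = 3 + (-6972 + 1590) = 3 - 5382 = -5379)
(-4228 + x)*(44635 + T) = (-4228 - 5379)*(44635 + 220) = -9607*44855 = -430921985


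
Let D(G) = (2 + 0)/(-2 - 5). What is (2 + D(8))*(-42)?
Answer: -72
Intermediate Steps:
D(G) = -2/7 (D(G) = 2/(-7) = 2*(-⅐) = -2/7)
(2 + D(8))*(-42) = (2 - 2/7)*(-42) = (12/7)*(-42) = -72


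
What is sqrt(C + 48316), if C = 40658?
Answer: 3*sqrt(9886) ≈ 298.29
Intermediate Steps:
sqrt(C + 48316) = sqrt(40658 + 48316) = sqrt(88974) = 3*sqrt(9886)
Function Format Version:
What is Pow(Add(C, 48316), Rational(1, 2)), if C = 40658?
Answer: Mul(3, Pow(9886, Rational(1, 2))) ≈ 298.29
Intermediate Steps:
Pow(Add(C, 48316), Rational(1, 2)) = Pow(Add(40658, 48316), Rational(1, 2)) = Pow(88974, Rational(1, 2)) = Mul(3, Pow(9886, Rational(1, 2)))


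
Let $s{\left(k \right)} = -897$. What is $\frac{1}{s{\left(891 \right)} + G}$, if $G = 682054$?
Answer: $\frac{1}{681157} \approx 1.4681 \cdot 10^{-6}$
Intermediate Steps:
$\frac{1}{s{\left(891 \right)} + G} = \frac{1}{-897 + 682054} = \frac{1}{681157}$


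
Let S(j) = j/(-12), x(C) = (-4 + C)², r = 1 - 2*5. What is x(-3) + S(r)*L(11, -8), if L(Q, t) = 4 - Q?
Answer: 175/4 ≈ 43.750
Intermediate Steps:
r = -9 (r = 1 - 10 = -9)
S(j) = -j/12 (S(j) = j*(-1/12) = -j/12)
x(-3) + S(r)*L(11, -8) = (-4 - 3)² + (-1/12*(-9))*(4 - 1*11) = (-7)² + 3*(4 - 11)/4 = 49 + (¾)*(-7) = 49 - 21/4 = 175/4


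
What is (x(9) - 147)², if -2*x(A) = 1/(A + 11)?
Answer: 34586161/1600 ≈ 21616.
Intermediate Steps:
x(A) = -1/(2*(11 + A)) (x(A) = -1/(2*(A + 11)) = -1/(2*(11 + A)))
(x(9) - 147)² = (-1/(22 + 2*9) - 147)² = (-1/(22 + 18) - 147)² = (-1/40 - 147)² = (-5881/40)² = 34586161/1600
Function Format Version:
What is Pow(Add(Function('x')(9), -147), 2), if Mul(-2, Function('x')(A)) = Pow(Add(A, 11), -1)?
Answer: Rational(34586161, 1600) ≈ 21616.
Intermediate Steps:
Function('x')(A) = Mul(Rational(-1, 2), Pow(Add(11, A), -1)) (Function('x')(A) = Mul(Rational(-1, 2), Pow(Add(A, 11), -1)) = Mul(Rational(-1, 2), Pow(Add(11, A), -1)))
Pow(Add(Function('x')(9), -147), 2) = Pow(Add(Mul(-1, Pow(Add(22, Mul(2, 9)), -1)), -147), 2) = Pow(Add(Mul(-1, Pow(Add(22, 18), -1)), -147), 2) = Pow(Add(Mul(-1, Pow(40, -1)), -147), 2) = Pow(Add(Mul(-1, Rational(1, 40)), -147), 2) = Pow(Add(Rational(-1, 40), -147), 2) = Pow(Rational(-5881, 40), 2) = Rational(34586161, 1600)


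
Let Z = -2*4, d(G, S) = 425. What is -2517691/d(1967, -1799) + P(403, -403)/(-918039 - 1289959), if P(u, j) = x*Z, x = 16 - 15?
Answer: -2779528344609/469199575 ≈ -5924.0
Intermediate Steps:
Z = -8
x = 1
P(u, j) = -8 (P(u, j) = 1*(-8) = -8)
-2517691/d(1967, -1799) + P(403, -403)/(-918039 - 1289959) = -2517691/425 - 8/(-918039 - 1289959) = -2517691*1/425 - 8/(-2207998) = -2517691/425 - 8*(-1/2207998) = -2517691/425 + 4/1103999 = -2779528344609/469199575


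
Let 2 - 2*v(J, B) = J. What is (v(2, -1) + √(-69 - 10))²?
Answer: -79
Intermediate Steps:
v(J, B) = 1 - J/2
(v(2, -1) + √(-69 - 10))² = ((1 - ½*2) + √(-69 - 10))² = ((1 - 1) + √(-79))² = (0 + I*√79)² = (I*√79)² = -79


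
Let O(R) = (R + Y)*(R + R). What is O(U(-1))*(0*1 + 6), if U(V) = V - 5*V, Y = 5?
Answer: 432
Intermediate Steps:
U(V) = -4*V
O(R) = 2*R*(5 + R) (O(R) = (R + 5)*(R + R) = (5 + R)*(2*R) = 2*R*(5 + R))
O(U(-1))*(0*1 + 6) = (2*(-4*(-1))*(5 - 4*(-1)))*(0*1 + 6) = (2*4*(5 + 4))*(0 + 6) = (2*4*9)*6 = 72*6 = 432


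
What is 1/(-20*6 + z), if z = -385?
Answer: -1/505 ≈ -0.0019802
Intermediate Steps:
1/(-20*6 + z) = 1/(-20*6 - 385) = 1/(-120 - 385) = 1/(-505) = -1/505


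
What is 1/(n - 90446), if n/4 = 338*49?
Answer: -1/24198 ≈ -4.1326e-5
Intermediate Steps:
n = 66248 (n = 4*(338*49) = 4*16562 = 66248)
1/(n - 90446) = 1/(66248 - 90446) = 1/(-24198) = -1/24198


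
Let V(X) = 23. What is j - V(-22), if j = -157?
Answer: -180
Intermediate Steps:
j - V(-22) = -157 - 1*23 = -157 - 23 = -180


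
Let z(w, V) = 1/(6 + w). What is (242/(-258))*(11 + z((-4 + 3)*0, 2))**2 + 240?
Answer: 571391/4644 ≈ 123.04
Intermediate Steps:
(242/(-258))*(11 + z((-4 + 3)*0, 2))**2 + 240 = (242/(-258))*(11 + 1/(6 + (-4 + 3)*0))**2 + 240 = (242*(-1/258))*(11 + 1/(6 - 1*0))**2 + 240 = -121*(11 + 1/(6 + 0))**2/129 + 240 = -121*(11 + 1/6)**2/129 + 240 = -121*(67/6)**2/129 + 240 = -121/129*4489/36 + 240 = -543169/4644 + 240 = 571391/4644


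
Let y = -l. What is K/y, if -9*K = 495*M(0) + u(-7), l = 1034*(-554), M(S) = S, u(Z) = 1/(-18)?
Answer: 1/92799432 ≈ 1.0776e-8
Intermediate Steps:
u(Z) = -1/18
l = -572836
y = 572836 (y = -1*(-572836) = 572836)
K = 1/162 (K = -(495*0 - 1/18)/9 = -(0 - 1/18)/9 = -⅑*(-1/18) = 1/162 ≈ 0.0061728)
K/y = (1/162)/572836 = (1/162)*(1/572836) = 1/92799432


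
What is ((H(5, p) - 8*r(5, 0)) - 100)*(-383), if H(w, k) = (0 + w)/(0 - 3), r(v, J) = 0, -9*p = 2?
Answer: 116815/3 ≈ 38938.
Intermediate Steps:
p = -2/9 (p = -⅑*2 = -2/9 ≈ -0.22222)
H(w, k) = -w/3 (H(w, k) = w/(-3) = w*(-⅓) = -w/3)
((H(5, p) - 8*r(5, 0)) - 100)*(-383) = ((-⅓*5 - 8*0) - 100)*(-383) = ((-5/3 + 0) - 100)*(-383) = (-5/3 - 100)*(-383) = -305/3*(-383) = 116815/3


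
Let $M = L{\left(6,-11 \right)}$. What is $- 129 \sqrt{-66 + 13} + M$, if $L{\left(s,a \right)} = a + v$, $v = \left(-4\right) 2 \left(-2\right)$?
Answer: $5 - 129 i \sqrt{53} \approx 5.0 - 939.13 i$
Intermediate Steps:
$v = 16$ ($v = \left(-8\right) \left(-2\right) = 16$)
$L{\left(s,a \right)} = 16 + a$ ($L{\left(s,a \right)} = a + 16 = 16 + a$)
$M = 5$ ($M = 16 - 11 = 5$)
$- 129 \sqrt{-66 + 13} + M = - 129 \sqrt{-66 + 13} + 5 = - 129 \sqrt{-53} + 5 = - 129 i \sqrt{53} + 5 = 5 - 129 i \sqrt{53}$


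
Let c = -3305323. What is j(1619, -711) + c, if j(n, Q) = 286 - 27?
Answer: -3305064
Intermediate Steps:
j(n, Q) = 259
j(1619, -711) + c = 259 - 3305323 = -3305064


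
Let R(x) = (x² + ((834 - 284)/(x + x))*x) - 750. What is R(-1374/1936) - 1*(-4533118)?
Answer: 4247195746401/937024 ≈ 4.5326e+6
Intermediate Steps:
R(x) = -475 + x² (R(x) = (x² + (550/((2*x)))*x) - 750 = (x² + (550*(1/(2*x)))*x) - 750 = (x² + (275/x)*x) - 750 = (x² + 275) - 750 = (275 + x²) - 750 = -475 + x²)
R(-1374/1936) - 1*(-4533118) = (-475 + (-1374/1936)²) - 1*(-4533118) = (-475 + (-1374*1/1936)²) + 4533118 = (-475 + (-687/968)²) + 4533118 = (-475 + 471969/937024) + 4533118 = -444614431/937024 + 4533118 = 4247195746401/937024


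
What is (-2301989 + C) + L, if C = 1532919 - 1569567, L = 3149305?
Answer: 810668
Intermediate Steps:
C = -36648
(-2301989 + C) + L = (-2301989 - 36648) + 3149305 = -2338637 + 3149305 = 810668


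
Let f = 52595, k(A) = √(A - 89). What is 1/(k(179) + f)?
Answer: 10519/553246787 - 3*√10/2766233935 ≈ 1.9010e-5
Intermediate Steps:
k(A) = √(-89 + A)
1/(k(179) + f) = 1/(√(-89 + 179) + 52595) = 1/(√90 + 52595) = 1/(3*√10 + 52595) = 1/(52595 + 3*√10)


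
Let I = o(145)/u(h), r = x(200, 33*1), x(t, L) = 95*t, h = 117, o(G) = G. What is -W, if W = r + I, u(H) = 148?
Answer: -2812145/148 ≈ -19001.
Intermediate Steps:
r = 19000 (r = 95*200 = 19000)
I = 145/148 ≈ 0.97973
W = 2812145/148 (W = 19000 + 145/148 = 2812145/148 ≈ 19001.)
-W = -1*2812145/148 = -2812145/148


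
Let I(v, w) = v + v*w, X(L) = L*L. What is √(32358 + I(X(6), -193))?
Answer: √25446 ≈ 159.52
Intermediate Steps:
X(L) = L²
√(32358 + I(X(6), -193)) = √(32358 + 6²*(1 - 193)) = √(32358 + 36*(-192)) = √(32358 - 6912) = √25446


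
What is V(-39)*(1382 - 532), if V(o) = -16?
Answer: -13600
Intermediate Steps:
V(-39)*(1382 - 532) = -16*(1382 - 532) = -16*850 = -13600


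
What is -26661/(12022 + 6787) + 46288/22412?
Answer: 68276165/105386827 ≈ 0.64786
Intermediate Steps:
-26661/(12022 + 6787) + 46288/22412 = -26661/18809 + 46288*(1/22412) = -26661*1/18809 + 11572/5603 = -26661/18809 + 11572/5603 = 68276165/105386827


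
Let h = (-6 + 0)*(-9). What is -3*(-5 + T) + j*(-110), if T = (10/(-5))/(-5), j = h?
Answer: -29631/5 ≈ -5926.2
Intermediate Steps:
h = 54 (h = -6*(-9) = 54)
j = 54
T = ⅖ (T = (10*(-⅕))*(-⅕) = -2*(-⅕) = ⅖ ≈ 0.40000)
-3*(-5 + T) + j*(-110) = -3*(-5 + ⅖) + 54*(-110) = -3*(-23/5) - 5940 = 69/5 - 5940 = -29631/5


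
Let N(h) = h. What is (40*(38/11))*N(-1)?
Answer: -1520/11 ≈ -138.18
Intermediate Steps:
(40*(38/11))*N(-1) = (40*(38/11))*(-1) = (1520/11)*(-1) = -1520/11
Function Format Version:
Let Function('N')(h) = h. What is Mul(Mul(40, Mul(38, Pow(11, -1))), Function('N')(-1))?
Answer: Rational(-1520, 11) ≈ -138.18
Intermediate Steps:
Mul(Mul(40, Mul(38, Pow(11, -1))), Function('N')(-1)) = Mul(Mul(40, Mul(38, Pow(11, -1))), -1) = Mul(Mul(40, Mul(38, Rational(1, 11))), -1) = Mul(Mul(40, Rational(38, 11)), -1) = Mul(Rational(1520, 11), -1) = Rational(-1520, 11)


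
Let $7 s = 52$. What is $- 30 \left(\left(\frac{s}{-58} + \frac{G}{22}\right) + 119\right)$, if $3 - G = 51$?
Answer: $- \frac{7817070}{2233} \approx -3500.7$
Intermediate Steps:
$s = \frac{52}{7}$ ($s = \frac{1}{7} \cdot 52 = \frac{52}{7} \approx 7.4286$)
$G = -48$ ($G = 3 - 51 = -48$)
$- 30 \left(\left(\frac{s}{-58} + \frac{G}{22}\right) + 119\right) = - 30 \left(\left(\frac{52}{7 \left(-58\right)} - \frac{48}{22}\right) + 119\right) = - 30 \left(\left(\frac{52}{7} \left(- \frac{1}{58}\right) - \frac{24}{11}\right) + 119\right) = - 30 \left(\left(- \frac{26}{203} - \frac{24}{11}\right) + 119\right) = - 30 \left(- \frac{5158}{2233} + 119\right) = \left(-30\right) \frac{260569}{2233} = - \frac{7817070}{2233}$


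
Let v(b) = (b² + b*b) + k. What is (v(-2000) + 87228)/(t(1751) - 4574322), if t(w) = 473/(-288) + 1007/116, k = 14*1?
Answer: -67544645184/38204678557 ≈ -1.7680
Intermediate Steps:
k = 14
v(b) = 14 + 2*b² (v(b) = (b² + b*b) + 14 = (b² + b²) + 14 = 2*b² + 14 = 14 + 2*b²)
t(w) = 58787/8352 (t(w) = 473*(-1/288) + 1007*(1/116) = -473/288 + 1007/116 = 58787/8352)
(v(-2000) + 87228)/(t(1751) - 4574322) = ((14 + 2*(-2000)²) + 87228)/(58787/8352 - 4574322) = ((14 + 2*4000000) + 87228)/(-38204678557/8352) = ((14 + 8000000) + 87228)*(-8352/38204678557) = (8000014 + 87228)*(-8352/38204678557) = 8087242*(-8352/38204678557) = -67544645184/38204678557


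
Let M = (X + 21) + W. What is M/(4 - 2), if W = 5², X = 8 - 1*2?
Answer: 26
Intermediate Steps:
X = 6 (X = 8 - 2 = 6)
W = 25
M = 52 (M = (6 + 21) + 25 = 27 + 25 = 52)
M/(4 - 2) = 52/(4 - 2) = 52/2 = (½)*52 = 26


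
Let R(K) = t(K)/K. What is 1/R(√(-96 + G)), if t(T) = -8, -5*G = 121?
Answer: -I*√3005/40 ≈ -1.3704*I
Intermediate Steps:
G = -121/5 (G = -⅕*121 = -121/5 ≈ -24.200)
R(K) = -8/K
1/R(√(-96 + G)) = 1/(-8/√(-96 - 121/5)) = 1/(-8*(-I*√3005/601)) = 1/(-(-8)*I*√3005/601) = 1/(8*I*√3005/601) = -I*√3005/40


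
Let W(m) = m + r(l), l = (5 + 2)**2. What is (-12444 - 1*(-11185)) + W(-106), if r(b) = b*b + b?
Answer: 1085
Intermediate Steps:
l = 49 (l = 7**2 = 49)
r(b) = b + b**2 (r(b) = b**2 + b = b + b**2)
W(m) = 2450 + m (W(m) = m + 49*(1 + 49) = m + 49*50 = m + 2450 = 2450 + m)
(-12444 - 1*(-11185)) + W(-106) = (-12444 - 1*(-11185)) + (2450 - 106) = (-12444 + 11185) + 2344 = -1259 + 2344 = 1085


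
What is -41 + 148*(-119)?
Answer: -17653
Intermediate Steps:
-41 + 148*(-119) = -41 - 17612 = -17653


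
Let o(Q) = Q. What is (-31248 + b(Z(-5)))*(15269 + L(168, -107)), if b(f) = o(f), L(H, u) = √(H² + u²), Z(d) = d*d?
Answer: -476743987 - 31223*√39673 ≈ -4.8296e+8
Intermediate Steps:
Z(d) = d²
b(f) = f
(-31248 + b(Z(-5)))*(15269 + L(168, -107)) = (-31248 + (-5)²)*(15269 + √(168² + (-107)²)) = (-31248 + 25)*(15269 + √(28224 + 11449)) = -31223*(15269 + √39673) = -476743987 - 31223*√39673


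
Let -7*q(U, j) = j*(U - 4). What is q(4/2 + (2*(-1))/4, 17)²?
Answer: 7225/196 ≈ 36.862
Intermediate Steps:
q(U, j) = -j*(-4 + U)/7 (q(U, j) = -j*(U - 4)/7 = -j*(-4 + U)/7)
q(4/2 + (2*(-1))/4, 17)² = ((⅐)*17*(4 - (4/2 + (2*(-1))/4)))² = ((⅐)*17*(4 - (4*(½) - 2*¼)))² = ((⅐)*17*(4 - (2 - ½)))² = ((⅐)*17*(4 - 1*3/2))² = ((⅐)*17*(4 - 3/2))² = ((⅐)*17*(5/2))² = (85/14)² = 7225/196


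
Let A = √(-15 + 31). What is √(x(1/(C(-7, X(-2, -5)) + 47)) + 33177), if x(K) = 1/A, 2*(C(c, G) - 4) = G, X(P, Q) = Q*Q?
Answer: √132709/2 ≈ 182.15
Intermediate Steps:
X(P, Q) = Q²
C(c, G) = 4 + G/2
A = 4 (A = √16 = 4)
x(K) = ¼ (x(K) = 1/4 = ¼)
√(x(1/(C(-7, X(-2, -5)) + 47)) + 33177) = √(¼ + 33177) = √(132709/4) = √132709/2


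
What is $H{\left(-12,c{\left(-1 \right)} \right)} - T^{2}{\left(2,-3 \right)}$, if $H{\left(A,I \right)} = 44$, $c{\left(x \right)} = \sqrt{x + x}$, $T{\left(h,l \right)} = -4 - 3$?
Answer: $-5$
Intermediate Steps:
$T{\left(h,l \right)} = -7$
$c{\left(x \right)} = \sqrt{2} \sqrt{x}$ ($c{\left(x \right)} = \sqrt{2 x} = \sqrt{2} \sqrt{x}$)
$H{\left(-12,c{\left(-1 \right)} \right)} - T^{2}{\left(2,-3 \right)} = 44 - \left(-7\right)^{2} = 44 - 49 = -5$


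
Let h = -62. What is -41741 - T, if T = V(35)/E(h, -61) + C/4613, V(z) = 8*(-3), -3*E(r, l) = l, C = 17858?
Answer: -11746382415/281393 ≈ -41744.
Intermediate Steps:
E(r, l) = -l/3
V(z) = -24
T = 757202/281393 (T = -24/((-⅓*(-61))) + 17858/4613 = -24/61/3 + 17858*(1/4613) = -24*3/61 + 17858/4613 = -72/61 + 17858/4613 = 757202/281393 ≈ 2.6909)
-41741 - T = -41741 - 1*757202/281393 = -41741 - 757202/281393 = -11746382415/281393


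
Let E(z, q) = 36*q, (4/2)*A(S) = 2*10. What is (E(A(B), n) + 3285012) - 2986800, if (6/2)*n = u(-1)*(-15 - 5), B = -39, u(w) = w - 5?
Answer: 299652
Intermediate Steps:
u(w) = -5 + w
A(S) = 10 (A(S) = (2*10)/2 = (½)*20 = 10)
n = 40 (n = ((-5 - 1)*(-15 - 5))/3 = (-6*(-20))/3 = (⅓)*120 = 40)
(E(A(B), n) + 3285012) - 2986800 = (36*40 + 3285012) - 2986800 = (1440 + 3285012) - 2986800 = 3286452 - 2986800 = 299652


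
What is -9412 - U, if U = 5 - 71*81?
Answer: -3666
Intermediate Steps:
U = -5746 (U = 5 - 5751 = -5746)
-9412 - U = -9412 - 1*(-5746) = -9412 + 5746 = -3666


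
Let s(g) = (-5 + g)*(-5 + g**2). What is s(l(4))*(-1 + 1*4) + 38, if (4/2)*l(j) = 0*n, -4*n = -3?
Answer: 113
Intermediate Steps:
n = 3/4 (n = -1/4*(-3) = 3/4 ≈ 0.75000)
l(j) = 0 (l(j) = (0*(3/4))/2 = (1/2)*0 = 0)
s(l(4))*(-1 + 1*4) + 38 = (25 + 0**3 - 5*0 - 5*0**2)*(-1 + 1*4) + 38 = (25 + 0 + 0 - 5*0)*(-1 + 4) + 38 = (25 + 0 + 0 + 0)*3 + 38 = 25*3 + 38 = 75 + 38 = 113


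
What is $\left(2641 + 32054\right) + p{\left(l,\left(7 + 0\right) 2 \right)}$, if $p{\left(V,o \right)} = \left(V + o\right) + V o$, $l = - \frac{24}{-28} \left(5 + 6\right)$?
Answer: $\frac{243953}{7} \approx 34850.0$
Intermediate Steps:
$l = \frac{66}{7}$ ($l = \left(-24\right) \left(- \frac{1}{28}\right) 11 = \frac{6}{7} \cdot 11 = \frac{66}{7} \approx 9.4286$)
$p{\left(V,o \right)} = V + o + V o$
$\left(2641 + 32054\right) + p{\left(l,\left(7 + 0\right) 2 \right)} = \left(2641 + 32054\right) + \left(\frac{66}{7} + \left(7 + 0\right) 2 + \frac{66 \left(7 + 0\right) 2}{7}\right) = 34695 + \left(\frac{66}{7} + 7 \cdot 2 + \frac{66 \cdot 7 \cdot 2}{7}\right) = 34695 + \left(\frac{66}{7} + 14 + \frac{66}{7} \cdot 14\right) = 34695 + \left(\frac{66}{7} + 14 + 132\right) = 34695 + \frac{1088}{7} = \frac{243953}{7}$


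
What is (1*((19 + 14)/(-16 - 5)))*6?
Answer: -66/7 ≈ -9.4286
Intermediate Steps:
(1*((19 + 14)/(-16 - 5)))*6 = (1*(33/(-21)))*6 = (1*(33*(-1/21)))*6 = (1*(-11/7))*6 = -11/7*6 = -66/7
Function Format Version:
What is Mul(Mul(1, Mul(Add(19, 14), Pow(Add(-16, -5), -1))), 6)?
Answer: Rational(-66, 7) ≈ -9.4286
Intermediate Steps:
Mul(Mul(1, Mul(Add(19, 14), Pow(Add(-16, -5), -1))), 6) = Mul(Mul(1, Mul(33, Pow(-21, -1))), 6) = Mul(Mul(1, Mul(33, Rational(-1, 21))), 6) = Mul(Mul(1, Rational(-11, 7)), 6) = Mul(Rational(-11, 7), 6) = Rational(-66, 7)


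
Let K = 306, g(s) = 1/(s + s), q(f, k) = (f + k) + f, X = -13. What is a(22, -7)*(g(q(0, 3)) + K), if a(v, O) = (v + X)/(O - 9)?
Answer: -5511/32 ≈ -172.22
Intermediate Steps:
q(f, k) = k + 2*f
a(v, O) = (-13 + v)/(-9 + O) (a(v, O) = (v - 13)/(O - 9) = (-13 + v)/(-9 + O))
g(s) = 1/(2*s)
a(22, -7)*(g(q(0, 3)) + K) = ((-13 + 22)/(-9 - 7))*(1/(2*(3 + 2*0)) + 306) = (9/(-16))*(1/(2*(3 + 0)) + 306) = (-1/16*9)*((½)/3 + 306) = -9*((½)*(⅓) + 306)/16 = -9*(⅙ + 306)/16 = -9/16*1837/6 = -5511/32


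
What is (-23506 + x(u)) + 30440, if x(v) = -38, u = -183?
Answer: 6896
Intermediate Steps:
(-23506 + x(u)) + 30440 = (-23506 - 38) + 30440 = -23544 + 30440 = 6896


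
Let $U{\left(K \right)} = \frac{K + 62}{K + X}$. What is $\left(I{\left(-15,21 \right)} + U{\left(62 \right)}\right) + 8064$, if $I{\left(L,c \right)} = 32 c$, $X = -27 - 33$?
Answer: $8798$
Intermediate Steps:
$X = -60$ ($X = -27 - 33 = -60$)
$U{\left(K \right)} = \frac{62 + K}{-60 + K}$ ($U{\left(K \right)} = \frac{K + 62}{K - 60} = \frac{62 + K}{-60 + K}$)
$\left(I{\left(-15,21 \right)} + U{\left(62 \right)}\right) + 8064 = \left(32 \cdot 21 + \frac{62 + 62}{-60 + 62}\right) + 8064 = \left(672 + \frac{1}{2} \cdot 124\right) + 8064 = \left(672 + 62\right) + 8064 = 734 + 8064 = 8798$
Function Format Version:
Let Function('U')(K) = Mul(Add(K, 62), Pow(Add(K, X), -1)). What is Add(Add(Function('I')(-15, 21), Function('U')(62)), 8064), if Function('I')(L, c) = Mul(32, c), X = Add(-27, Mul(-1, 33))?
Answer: 8798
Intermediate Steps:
X = -60 (X = Add(-27, -33) = -60)
Function('U')(K) = Mul(Pow(Add(-60, K), -1), Add(62, K)) (Function('U')(K) = Mul(Add(K, 62), Pow(Add(K, -60), -1)) = Mul(Add(62, K), Pow(Add(-60, K), -1)) = Mul(Pow(Add(-60, K), -1), Add(62, K)))
Add(Add(Function('I')(-15, 21), Function('U')(62)), 8064) = Add(Add(Mul(32, 21), Mul(Pow(Add(-60, 62), -1), Add(62, 62))), 8064) = Add(Add(672, Mul(Pow(2, -1), 124)), 8064) = Add(Add(672, Mul(Rational(1, 2), 124)), 8064) = Add(Add(672, 62), 8064) = Add(734, 8064) = 8798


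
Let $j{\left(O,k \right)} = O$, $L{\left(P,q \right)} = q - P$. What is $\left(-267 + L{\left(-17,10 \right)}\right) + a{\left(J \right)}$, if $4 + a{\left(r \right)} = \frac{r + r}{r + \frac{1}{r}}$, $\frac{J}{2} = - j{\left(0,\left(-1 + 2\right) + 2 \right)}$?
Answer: $-244$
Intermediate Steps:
$J = 0$ ($J = 2 \left(\left(-1\right) 0\right) = 2 \cdot 0 = 0$)
$a{\left(r \right)} = -4 + \frac{2 r}{r + \frac{1}{r}}$ ($a{\left(r \right)} = -4 + \frac{r + r}{r + \frac{1}{r}} = -4 + \frac{2 r}{r + \frac{1}{r}}$)
$\left(-267 + L{\left(-17,10 \right)}\right) + a{\left(J \right)} = \left(-267 + \left(10 - -17\right)\right) + \frac{2 \left(-2 - 0^{2}\right)}{1 + 0^{2}} = \left(-267 + \left(10 + 17\right)\right) + \frac{2 \left(-2 - 0\right)}{1 + 0} = \left(-267 + 27\right) + \frac{2 \left(-2 + 0\right)}{1} = -240 + 2 \cdot 1 \left(-2\right) = -240 - 4 = -244$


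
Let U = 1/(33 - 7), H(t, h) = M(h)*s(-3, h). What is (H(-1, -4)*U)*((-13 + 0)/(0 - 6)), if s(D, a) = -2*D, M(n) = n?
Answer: -2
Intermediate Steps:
H(t, h) = 6*h (H(t, h) = h*(-2*(-3)) = h*6 = 6*h)
U = 1/26 ≈ 0.038462
(H(-1, -4)*U)*((-13 + 0)/(0 - 6)) = ((6*(-4))*(1/26))*((-13 + 0)/(0 - 6)) = (-24*1/26)*(-13/(-6)) = -(-12)*(-1)/6 = -12/13*13/6 = -2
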